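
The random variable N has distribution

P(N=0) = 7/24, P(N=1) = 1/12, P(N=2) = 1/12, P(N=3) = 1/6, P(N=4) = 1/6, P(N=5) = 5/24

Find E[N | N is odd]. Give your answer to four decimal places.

3.5455

P(N is odd) = 1/12 + 1/6 + 5/24 = 11/24.
E[N | N is odd] = [1·1/12 + 3·1/6 + 5·5/24] / (11/24)
 = 13/8 / (11/24)
 = 39/11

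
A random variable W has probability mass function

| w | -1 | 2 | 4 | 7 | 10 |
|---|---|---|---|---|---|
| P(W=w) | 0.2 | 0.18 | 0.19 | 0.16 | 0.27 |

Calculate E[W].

E[W] = Σ w·P(W=w)
 = (-1)·0.2 + 2·0.18 + 4·0.19 + 7·0.16 + 10·0.27
 = (-0.2) + 0.36 + 0.76 + 1.12 + 2.7
 = 4.74

4.74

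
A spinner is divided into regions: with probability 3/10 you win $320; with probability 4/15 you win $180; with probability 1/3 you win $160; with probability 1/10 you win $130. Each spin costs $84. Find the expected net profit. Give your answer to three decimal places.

E[payout] = 320·3/10 + 180·4/15 + 160·1/3 + 130·1/10
 = 96 + 48 + 160/3 + 13
 = 631/3
Net = 631/3 - 84 = 379/3

126.333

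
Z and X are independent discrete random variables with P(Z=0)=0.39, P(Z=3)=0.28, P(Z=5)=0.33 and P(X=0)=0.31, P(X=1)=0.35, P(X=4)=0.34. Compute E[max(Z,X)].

E[max(Z,X)] = Σ_z Σ_x max(z,x) · P(Z=z)P(X=x)
 = 0·0.1209 + 1·0.1365 + 4·0.1326 + 3·0.0868 + 3·0.098 + 4·0.0952 + 5·0.1023 + 5·0.1155 + 5·0.1122
 = 0 + 0.1365 + 0.5304 + 0.2604 + 0.294 + 0.3808 + 0.5115 + 0.5775 + 0.561
 = 3.2521

3.2521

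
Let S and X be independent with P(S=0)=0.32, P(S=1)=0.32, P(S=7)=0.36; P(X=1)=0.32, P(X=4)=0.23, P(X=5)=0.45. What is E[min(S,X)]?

1.5764

E[min(S,X)] = Σ_s Σ_x min(s,x) · P(S=s)P(X=x)
 = 0·0.1024 + 0·0.0736 + 0·0.144 + 1·0.1024 + 1·0.0736 + 1·0.144 + 1·0.1152 + 4·0.0828 + 5·0.162
 = 0 + 0 + 0 + 0.1024 + 0.0736 + 0.144 + 0.1152 + 0.3312 + 0.81
 = 1.5764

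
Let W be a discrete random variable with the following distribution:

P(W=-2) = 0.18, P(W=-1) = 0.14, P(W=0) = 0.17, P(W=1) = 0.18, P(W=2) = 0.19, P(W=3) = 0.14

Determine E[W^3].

E[W^3] = Σ w^3·P(W=w)
 = (-8)·0.18 + (-1)·0.14 + 0·0.17 + 1·0.18 + 8·0.19 + 27·0.14
 = (-1.44) + (-0.14) + 0 + 0.18 + 1.52 + 3.78
 = 3.9

3.9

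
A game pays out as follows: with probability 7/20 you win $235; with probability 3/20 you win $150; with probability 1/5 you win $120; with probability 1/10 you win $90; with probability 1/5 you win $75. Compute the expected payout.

152.75

E[payout] = 235·7/20 + 150·3/20 + 120·1/5 + 90·1/10 + 75·1/5
 = 329/4 + 45/2 + 24 + 9 + 15
 = 611/4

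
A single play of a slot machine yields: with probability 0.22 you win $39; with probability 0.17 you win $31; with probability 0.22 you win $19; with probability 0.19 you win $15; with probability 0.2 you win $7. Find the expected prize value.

E[payout] = 39·0.22 + 31·0.17 + 19·0.22 + 15·0.19 + 7·0.2
 = 8.58 + 5.27 + 4.18 + 2.85 + 1.4
 = 22.28

22.28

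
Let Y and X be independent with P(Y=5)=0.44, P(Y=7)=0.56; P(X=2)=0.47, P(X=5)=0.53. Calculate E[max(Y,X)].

E[max(Y,X)] = Σ_y Σ_x max(y,x) · P(Y=y)P(X=x)
 = 5·0.2068 + 5·0.2332 + 7·0.2632 + 7·0.2968
 = 1.034 + 1.166 + 1.8424 + 2.0776
 = 6.12

6.12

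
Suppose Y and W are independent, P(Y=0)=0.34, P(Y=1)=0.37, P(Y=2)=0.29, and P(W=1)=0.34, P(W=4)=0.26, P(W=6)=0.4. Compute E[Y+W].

4.73

E[Y+W] = Σ_y Σ_w (y+w) · P(Y=y)P(W=w)
 = 1·0.1156 + 4·0.0884 + 6·0.136 + 2·0.1258 + 5·0.0962 + 7·0.148 + 3·0.0986 + 6·0.0754 + 8·0.116
 = 0.1156 + 0.3536 + 0.816 + 0.2516 + 0.481 + 1.036 + 0.2958 + 0.4524 + 0.928
 = 4.73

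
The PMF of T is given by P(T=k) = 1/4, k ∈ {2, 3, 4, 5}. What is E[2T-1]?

6

E[2T-1] = Σ (2t-1)·P(T=t)
 = 3·1/4 + 5·1/4 + 7·1/4 + 9·1/4
 = 3/4 + 5/4 + 7/4 + 9/4
 = 6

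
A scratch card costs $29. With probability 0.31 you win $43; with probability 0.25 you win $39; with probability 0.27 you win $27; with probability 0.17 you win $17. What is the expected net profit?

E[payout] = 43·0.31 + 39·0.25 + 27·0.27 + 17·0.17
 = 13.33 + 9.75 + 7.29 + 2.89
 = 33.26
Net = 33.26 - 29 = 4.26

4.26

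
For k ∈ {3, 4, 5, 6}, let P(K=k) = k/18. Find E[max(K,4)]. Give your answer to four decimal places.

E[max(K,4)] = Σ max(k,4)·P(K=k)
 = 4·1/6 + 4·2/9 + 5·5/18 + 6·1/3
 = 2/3 + 8/9 + 25/18 + 2
 = 89/18

4.9444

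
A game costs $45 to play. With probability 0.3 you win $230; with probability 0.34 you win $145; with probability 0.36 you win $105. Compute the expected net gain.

111.1

E[payout] = 230·0.3 + 145·0.34 + 105·0.36
 = 69 + 49.3 + 37.8
 = 156.1
Net = 156.1 - 45 = 111.1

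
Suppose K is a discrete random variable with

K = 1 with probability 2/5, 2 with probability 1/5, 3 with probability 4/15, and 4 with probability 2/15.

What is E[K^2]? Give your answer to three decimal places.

E[K^2] = Σ k^2·P(K=k)
 = 1·2/5 + 4·1/5 + 9·4/15 + 16·2/15
 = 2/5 + 4/5 + 12/5 + 32/15
 = 86/15

5.733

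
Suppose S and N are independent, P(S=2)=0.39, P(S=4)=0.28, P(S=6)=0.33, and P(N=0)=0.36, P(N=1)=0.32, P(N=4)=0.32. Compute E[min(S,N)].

1.3504

E[min(S,N)] = Σ_s Σ_n min(s,n) · P(S=s)P(N=n)
 = 0·0.1404 + 1·0.1248 + 2·0.1248 + 0·0.1008 + 1·0.0896 + 4·0.0896 + 0·0.1188 + 1·0.1056 + 4·0.1056
 = 0 + 0.1248 + 0.2496 + 0 + 0.0896 + 0.3584 + 0 + 0.1056 + 0.4224
 = 1.3504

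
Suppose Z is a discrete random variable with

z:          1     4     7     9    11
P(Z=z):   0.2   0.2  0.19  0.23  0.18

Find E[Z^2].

53.12

E[Z^2] = Σ z^2·P(Z=z)
 = 1·0.2 + 16·0.2 + 49·0.19 + 81·0.23 + 121·0.18
 = 0.2 + 3.2 + 9.31 + 18.63 + 21.78
 = 53.12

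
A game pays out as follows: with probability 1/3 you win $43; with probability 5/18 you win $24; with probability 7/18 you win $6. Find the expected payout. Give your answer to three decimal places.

23.333

E[payout] = 43·1/3 + 24·5/18 + 6·7/18
 = 43/3 + 20/3 + 7/3
 = 70/3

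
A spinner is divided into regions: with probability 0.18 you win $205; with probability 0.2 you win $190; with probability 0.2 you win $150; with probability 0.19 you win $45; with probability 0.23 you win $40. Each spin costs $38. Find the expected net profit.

84.65

E[payout] = 205·0.18 + 190·0.2 + 150·0.2 + 45·0.19 + 40·0.23
 = 36.9 + 38 + 30 + 8.55 + 9.2
 = 122.65
Net = 122.65 - 38 = 84.65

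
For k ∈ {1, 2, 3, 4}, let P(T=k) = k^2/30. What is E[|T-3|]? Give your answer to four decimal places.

0.7333

E[|T-3|] = Σ |t-3|·P(T=t)
 = 2·1/30 + 1·2/15 + 0·3/10 + 1·8/15
 = 1/15 + 2/15 + 0 + 8/15
 = 11/15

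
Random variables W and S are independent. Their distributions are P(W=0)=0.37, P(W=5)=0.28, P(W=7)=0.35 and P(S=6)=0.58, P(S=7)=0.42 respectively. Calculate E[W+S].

E[W+S] = Σ_w Σ_s (w+s) · P(W=w)P(S=s)
 = 6·0.2146 + 7·0.1554 + 11·0.1624 + 12·0.1176 + 13·0.203 + 14·0.147
 = 1.2876 + 1.0878 + 1.7864 + 1.4112 + 2.639 + 2.058
 = 10.27

10.27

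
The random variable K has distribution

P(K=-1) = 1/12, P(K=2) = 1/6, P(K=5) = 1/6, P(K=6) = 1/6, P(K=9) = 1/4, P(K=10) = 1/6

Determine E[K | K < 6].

2.6

P(K < 6) = 1/12 + 1/6 + 1/6 = 5/12.
E[K | K < 6] = [(-1)·1/12 + 2·1/6 + 5·1/6] / (5/12)
 = 13/12 / (5/12)
 = 13/5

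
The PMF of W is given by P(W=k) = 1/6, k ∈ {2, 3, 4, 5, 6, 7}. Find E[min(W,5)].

4

E[min(W,5)] = Σ min(w,5)·P(W=w)
 = 2·1/6 + 3·1/6 + 4·1/6 + 5·1/6 + 5·1/6 + 5·1/6
 = 1/3 + 1/2 + 2/3 + 5/6 + 5/6 + 5/6
 = 4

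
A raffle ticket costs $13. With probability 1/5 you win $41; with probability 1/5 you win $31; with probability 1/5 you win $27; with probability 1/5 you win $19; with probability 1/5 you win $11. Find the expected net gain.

E[payout] = 41·1/5 + 31·1/5 + 27·1/5 + 19·1/5 + 11·1/5
 = 41/5 + 31/5 + 27/5 + 19/5 + 11/5
 = 129/5
Net = 129/5 - 13 = 64/5

12.8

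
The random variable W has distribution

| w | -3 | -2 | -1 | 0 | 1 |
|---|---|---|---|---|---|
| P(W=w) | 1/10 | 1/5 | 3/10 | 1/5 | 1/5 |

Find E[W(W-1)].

3

E[W(W-1)] = Σ w(w-1)·P(W=w)
 = 12·1/10 + 6·1/5 + 2·3/10 + 0·1/5 + 0·1/5
 = 6/5 + 6/5 + 3/5 + 0 + 0
 = 3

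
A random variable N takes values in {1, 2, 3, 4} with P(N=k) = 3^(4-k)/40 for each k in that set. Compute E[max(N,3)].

3.025

E[max(N,3)] = Σ max(n,3)·P(N=n)
 = 3·27/40 + 3·9/40 + 3·3/40 + 4·1/40
 = 81/40 + 27/40 + 9/40 + 1/10
 = 121/40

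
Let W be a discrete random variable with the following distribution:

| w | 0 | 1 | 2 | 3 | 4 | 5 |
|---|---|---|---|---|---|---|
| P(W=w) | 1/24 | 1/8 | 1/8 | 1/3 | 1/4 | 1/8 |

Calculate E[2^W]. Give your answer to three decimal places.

E[2^W] = Σ 2^w·P(W=w)
 = 1·1/24 + 2·1/8 + 4·1/8 + 8·1/3 + 16·1/4 + 32·1/8
 = 1/24 + 1/4 + 1/2 + 8/3 + 4 + 4
 = 275/24

11.458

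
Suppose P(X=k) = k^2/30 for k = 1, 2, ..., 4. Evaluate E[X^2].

11.8

E[X^2] = Σ x^2·P(X=x)
 = 1·1/30 + 4·2/15 + 9·3/10 + 16·8/15
 = 1/30 + 8/15 + 27/10 + 128/15
 = 59/5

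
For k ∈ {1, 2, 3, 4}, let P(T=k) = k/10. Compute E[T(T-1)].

7

E[T(T-1)] = Σ t(t-1)·P(T=t)
 = 0·1/10 + 2·1/5 + 6·3/10 + 12·2/5
 = 0 + 2/5 + 9/5 + 24/5
 = 7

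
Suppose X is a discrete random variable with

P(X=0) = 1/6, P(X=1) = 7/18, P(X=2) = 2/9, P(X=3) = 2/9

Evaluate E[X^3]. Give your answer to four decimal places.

8.1667

E[X^3] = Σ x^3·P(X=x)
 = 0·1/6 + 1·7/18 + 8·2/9 + 27·2/9
 = 0 + 7/18 + 16/9 + 6
 = 49/6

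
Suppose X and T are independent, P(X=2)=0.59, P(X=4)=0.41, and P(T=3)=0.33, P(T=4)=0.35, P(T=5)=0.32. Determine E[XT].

11.2518

E[XT] = Σ_x Σ_t xt · P(X=x)P(T=t)
 = 6·0.1947 + 8·0.2065 + 10·0.1888 + 12·0.1353 + 16·0.1435 + 20·0.1312
 = 1.1682 + 1.652 + 1.888 + 1.6236 + 2.296 + 2.624
 = 11.2518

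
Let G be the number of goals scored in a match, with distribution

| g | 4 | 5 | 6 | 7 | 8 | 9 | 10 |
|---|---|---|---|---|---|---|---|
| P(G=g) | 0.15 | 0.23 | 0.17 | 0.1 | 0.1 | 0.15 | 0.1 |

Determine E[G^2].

E[G^2] = Σ g^2·P(G=g)
 = 16·0.15 + 25·0.23 + 36·0.17 + 49·0.1 + 64·0.1 + 81·0.15 + 100·0.1
 = 2.4 + 5.75 + 6.12 + 4.9 + 6.4 + 12.15 + 10
 = 47.72

47.72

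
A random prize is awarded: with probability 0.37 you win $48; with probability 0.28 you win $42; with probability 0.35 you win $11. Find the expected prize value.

33.37

E[payout] = 48·0.37 + 42·0.28 + 11·0.35
 = 17.76 + 11.76 + 3.85
 = 33.37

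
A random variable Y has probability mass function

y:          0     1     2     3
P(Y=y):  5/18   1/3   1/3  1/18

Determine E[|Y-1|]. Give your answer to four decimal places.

E[|Y-1|] = Σ |y-1|·P(Y=y)
 = 1·5/18 + 0·1/3 + 1·1/3 + 2·1/18
 = 5/18 + 0 + 1/3 + 1/9
 = 13/18

0.7222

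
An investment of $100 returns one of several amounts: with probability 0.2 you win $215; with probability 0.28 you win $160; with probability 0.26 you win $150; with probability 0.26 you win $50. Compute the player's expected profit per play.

39.8

E[payout] = 215·0.2 + 160·0.28 + 150·0.26 + 50·0.26
 = 43 + 44.8 + 39 + 13
 = 139.8
Net = 139.8 - 100 = 39.8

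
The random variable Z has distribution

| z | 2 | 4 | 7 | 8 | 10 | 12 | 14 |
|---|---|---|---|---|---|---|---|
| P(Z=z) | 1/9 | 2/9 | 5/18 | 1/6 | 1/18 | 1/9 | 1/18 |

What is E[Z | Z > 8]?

P(Z > 8) = 1/18 + 1/9 + 1/18 = 2/9.
E[Z | Z > 8] = [10·1/18 + 12·1/9 + 14·1/18] / (2/9)
 = 8/3 / (2/9)
 = 12

12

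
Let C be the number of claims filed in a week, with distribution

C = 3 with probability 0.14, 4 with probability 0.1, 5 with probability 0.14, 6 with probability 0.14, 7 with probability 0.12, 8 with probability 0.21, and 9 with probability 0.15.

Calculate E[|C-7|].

E[|C-7|] = Σ |c-7|·P(C=c)
 = 4·0.14 + 3·0.1 + 2·0.14 + 1·0.14 + 0·0.12 + 1·0.21 + 2·0.15
 = 0.56 + 0.3 + 0.28 + 0.14 + 0 + 0.21 + 0.3
 = 1.79

1.79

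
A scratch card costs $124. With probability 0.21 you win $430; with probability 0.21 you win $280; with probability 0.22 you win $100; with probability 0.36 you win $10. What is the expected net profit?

E[payout] = 430·0.21 + 280·0.21 + 100·0.22 + 10·0.36
 = 90.3 + 58.8 + 22 + 3.6
 = 174.7
Net = 174.7 - 124 = 50.7

50.7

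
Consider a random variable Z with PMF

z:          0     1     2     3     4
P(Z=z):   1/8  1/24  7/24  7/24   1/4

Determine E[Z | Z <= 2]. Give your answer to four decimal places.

1.3636

P(Z <= 2) = 1/8 + 1/24 + 7/24 = 11/24.
E[Z | Z <= 2] = [0·1/8 + 1·1/24 + 2·7/24] / (11/24)
 = 5/8 / (11/24)
 = 15/11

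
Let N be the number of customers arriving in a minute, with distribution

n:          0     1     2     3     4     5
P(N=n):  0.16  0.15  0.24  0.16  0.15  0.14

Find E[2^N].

9.58

E[2^N] = Σ 2^n·P(N=n)
 = 1·0.16 + 2·0.15 + 4·0.24 + 8·0.16 + 16·0.15 + 32·0.14
 = 0.16 + 0.3 + 0.96 + 1.28 + 2.4 + 4.48
 = 9.58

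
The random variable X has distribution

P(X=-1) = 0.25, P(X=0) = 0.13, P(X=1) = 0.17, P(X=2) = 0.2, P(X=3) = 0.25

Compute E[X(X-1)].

E[X(X-1)] = Σ x(x-1)·P(X=x)
 = 2·0.25 + 0·0.13 + 0·0.17 + 2·0.2 + 6·0.25
 = 0.5 + 0 + 0 + 0.4 + 1.5
 = 2.4

2.4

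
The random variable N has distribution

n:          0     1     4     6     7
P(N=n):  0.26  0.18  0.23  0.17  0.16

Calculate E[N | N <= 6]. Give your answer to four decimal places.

2.5238

P(N <= 6) = 0.26 + 0.18 + 0.23 + 0.17 = 0.84.
E[N | N <= 6] = [0·0.26 + 1·0.18 + 4·0.23 + 6·0.17] / 0.84
 = 2.12 / 0.84
 = 53/21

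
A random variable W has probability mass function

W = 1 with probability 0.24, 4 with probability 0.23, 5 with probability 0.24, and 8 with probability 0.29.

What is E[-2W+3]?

-6.36

E[-2W+3] = Σ (-2w+3)·P(W=w)
 = 1·0.24 + (-5)·0.23 + (-7)·0.24 + (-13)·0.29
 = 0.24 + (-1.15) + (-1.68) + (-3.77)
 = -6.36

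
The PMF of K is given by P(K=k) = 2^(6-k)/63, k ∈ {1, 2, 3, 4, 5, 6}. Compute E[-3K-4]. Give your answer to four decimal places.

E[-3K-4] = Σ (-3k-4)·P(K=k)
 = (-7)·32/63 + (-10)·16/63 + (-13)·8/63 + (-16)·4/63 + (-19)·2/63 + (-22)·1/63
 = (-32/9) + (-160/63) + (-104/63) + (-64/63) + (-38/63) + (-22/63)
 = -68/7

-9.7143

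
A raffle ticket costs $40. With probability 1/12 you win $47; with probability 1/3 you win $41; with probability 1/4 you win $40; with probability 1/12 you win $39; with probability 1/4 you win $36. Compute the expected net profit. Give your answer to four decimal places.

-0.1667

E[payout] = 47·1/12 + 41·1/3 + 40·1/4 + 39·1/12 + 36·1/4
 = 47/12 + 41/3 + 10 + 13/4 + 9
 = 239/6
Net = 239/6 - 40 = -1/6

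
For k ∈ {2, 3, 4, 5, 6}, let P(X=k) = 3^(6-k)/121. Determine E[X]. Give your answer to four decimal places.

2.4793

E[X] = Σ x·P(X=x)
 = 2·81/121 + 3·27/121 + 4·9/121 + 5·3/121 + 6·1/121
 = 162/121 + 81/121 + 36/121 + 15/121 + 6/121
 = 300/121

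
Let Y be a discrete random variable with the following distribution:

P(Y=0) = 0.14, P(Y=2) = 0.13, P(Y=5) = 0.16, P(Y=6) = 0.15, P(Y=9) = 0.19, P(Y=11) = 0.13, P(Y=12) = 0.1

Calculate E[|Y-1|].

E[|Y-1|] = Σ |y-1|·P(Y=y)
 = 1·0.14 + 1·0.13 + 4·0.16 + 5·0.15 + 8·0.19 + 10·0.13 + 11·0.1
 = 0.14 + 0.13 + 0.64 + 0.75 + 1.52 + 1.3 + 1.1
 = 5.58

5.58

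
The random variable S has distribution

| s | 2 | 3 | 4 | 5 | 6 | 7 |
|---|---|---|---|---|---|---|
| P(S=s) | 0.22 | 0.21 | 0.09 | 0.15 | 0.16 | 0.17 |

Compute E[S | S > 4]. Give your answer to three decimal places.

6.042

P(S > 4) = 0.15 + 0.16 + 0.17 = 0.48.
E[S | S > 4] = [5·0.15 + 6·0.16 + 7·0.17] / 0.48
 = 2.9 / 0.48
 = 145/24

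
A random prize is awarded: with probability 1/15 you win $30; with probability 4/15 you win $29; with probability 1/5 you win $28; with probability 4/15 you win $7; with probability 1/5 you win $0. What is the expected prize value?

E[payout] = 30·1/15 + 29·4/15 + 28·1/5 + 7·4/15 + 0·1/5
 = 2 + 116/15 + 28/5 + 28/15 + 0
 = 86/5

17.2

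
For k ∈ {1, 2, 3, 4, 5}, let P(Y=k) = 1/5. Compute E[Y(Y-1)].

E[Y(Y-1)] = Σ y(y-1)·P(Y=y)
 = 0·1/5 + 2·1/5 + 6·1/5 + 12·1/5 + 20·1/5
 = 0 + 2/5 + 6/5 + 12/5 + 4
 = 8

8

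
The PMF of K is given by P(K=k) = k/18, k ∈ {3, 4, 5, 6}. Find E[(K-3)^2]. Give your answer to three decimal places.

4.333

E[(K-3)^2] = Σ (k-3)^2·P(K=k)
 = 0·1/6 + 1·2/9 + 4·5/18 + 9·1/3
 = 0 + 2/9 + 10/9 + 3
 = 13/3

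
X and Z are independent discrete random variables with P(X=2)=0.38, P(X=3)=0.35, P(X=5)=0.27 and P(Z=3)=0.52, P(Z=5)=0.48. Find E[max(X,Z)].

4.2408

E[max(X,Z)] = Σ_x Σ_z max(x,z) · P(X=x)P(Z=z)
 = 3·0.1976 + 5·0.1824 + 3·0.182 + 5·0.168 + 5·0.1404 + 5·0.1296
 = 0.5928 + 0.912 + 0.546 + 0.84 + 0.702 + 0.648
 = 4.2408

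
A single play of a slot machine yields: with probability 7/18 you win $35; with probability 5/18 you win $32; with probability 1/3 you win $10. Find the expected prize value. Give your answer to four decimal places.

25.8333

E[payout] = 35·7/18 + 32·5/18 + 10·1/3
 = 245/18 + 80/9 + 10/3
 = 155/6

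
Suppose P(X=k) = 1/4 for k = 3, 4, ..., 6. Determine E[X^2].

21.5

E[X^2] = Σ x^2·P(X=x)
 = 9·1/4 + 16·1/4 + 25·1/4 + 36·1/4
 = 9/4 + 4 + 25/4 + 9
 = 43/2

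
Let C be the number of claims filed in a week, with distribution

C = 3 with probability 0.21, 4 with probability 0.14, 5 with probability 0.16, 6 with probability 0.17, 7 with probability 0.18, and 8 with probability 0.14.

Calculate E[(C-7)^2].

5.57

E[(C-7)^2] = Σ (c-7)^2·P(C=c)
 = 16·0.21 + 9·0.14 + 4·0.16 + 1·0.17 + 0·0.18 + 1·0.14
 = 3.36 + 1.26 + 0.64 + 0.17 + 0 + 0.14
 = 5.57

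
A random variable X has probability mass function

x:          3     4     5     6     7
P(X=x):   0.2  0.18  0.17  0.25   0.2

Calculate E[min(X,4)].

3.8

E[min(X,4)] = Σ min(x,4)·P(X=x)
 = 3·0.2 + 4·0.18 + 4·0.17 + 4·0.25 + 4·0.2
 = 0.6 + 0.72 + 0.68 + 1 + 0.8
 = 3.8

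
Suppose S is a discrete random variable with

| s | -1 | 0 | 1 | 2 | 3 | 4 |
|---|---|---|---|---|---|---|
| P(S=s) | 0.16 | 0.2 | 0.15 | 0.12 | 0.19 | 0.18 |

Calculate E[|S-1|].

1.56

E[|S-1|] = Σ |s-1|·P(S=s)
 = 2·0.16 + 1·0.2 + 0·0.15 + 1·0.12 + 2·0.19 + 3·0.18
 = 0.32 + 0.2 + 0 + 0.12 + 0.38 + 0.54
 = 1.56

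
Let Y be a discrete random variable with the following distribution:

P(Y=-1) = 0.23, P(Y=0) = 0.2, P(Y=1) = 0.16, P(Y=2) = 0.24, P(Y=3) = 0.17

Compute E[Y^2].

2.88

E[Y^2] = Σ y^2·P(Y=y)
 = 1·0.23 + 0·0.2 + 1·0.16 + 4·0.24 + 9·0.17
 = 0.23 + 0 + 0.16 + 0.96 + 1.53
 = 2.88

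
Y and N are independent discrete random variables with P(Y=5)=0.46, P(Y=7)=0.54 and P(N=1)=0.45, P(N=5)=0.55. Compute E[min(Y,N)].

E[min(Y,N)] = Σ_y Σ_n min(y,n) · P(Y=y)P(N=n)
 = 1·0.207 + 5·0.253 + 1·0.243 + 5·0.297
 = 0.207 + 1.265 + 0.243 + 1.485
 = 3.2

3.2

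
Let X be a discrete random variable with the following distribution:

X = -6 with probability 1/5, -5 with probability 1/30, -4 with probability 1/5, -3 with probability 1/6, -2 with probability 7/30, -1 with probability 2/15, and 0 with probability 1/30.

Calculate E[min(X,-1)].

-3.3

E[min(X,-1)] = Σ min(x,-1)·P(X=x)
 = (-6)·1/5 + (-5)·1/30 + (-4)·1/5 + (-3)·1/6 + (-2)·7/30 + (-1)·2/15 + (-1)·1/30
 = (-6/5) + (-1/6) + (-4/5) + (-1/2) + (-7/15) + (-2/15) + (-1/30)
 = -33/10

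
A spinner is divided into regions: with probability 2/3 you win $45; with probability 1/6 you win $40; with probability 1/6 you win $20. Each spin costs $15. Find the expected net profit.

25

E[payout] = 45·2/3 + 40·1/6 + 20·1/6
 = 30 + 20/3 + 10/3
 = 40
Net = 40 - 15 = 25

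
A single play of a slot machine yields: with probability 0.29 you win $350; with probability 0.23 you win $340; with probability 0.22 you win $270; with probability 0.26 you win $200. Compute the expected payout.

291.1

E[payout] = 350·0.29 + 340·0.23 + 270·0.22 + 200·0.26
 = 101.5 + 78.2 + 59.4 + 52
 = 291.1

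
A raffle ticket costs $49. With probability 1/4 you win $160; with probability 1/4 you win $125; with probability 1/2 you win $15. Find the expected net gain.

29.75

E[payout] = 160·1/4 + 125·1/4 + 15·1/2
 = 40 + 125/4 + 15/2
 = 315/4
Net = 315/4 - 49 = 119/4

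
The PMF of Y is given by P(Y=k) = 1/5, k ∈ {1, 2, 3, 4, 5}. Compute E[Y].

3

E[Y] = Σ y·P(Y=y)
 = 1·1/5 + 2·1/5 + 3·1/5 + 4·1/5 + 5·1/5
 = 1/5 + 2/5 + 3/5 + 4/5 + 1
 = 3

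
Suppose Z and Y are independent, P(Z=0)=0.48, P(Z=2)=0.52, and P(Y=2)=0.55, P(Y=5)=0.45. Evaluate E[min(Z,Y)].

1.04

E[min(Z,Y)] = Σ_z Σ_y min(z,y) · P(Z=z)P(Y=y)
 = 0·0.264 + 0·0.216 + 2·0.286 + 2·0.234
 = 0 + 0 + 0.572 + 0.468
 = 1.04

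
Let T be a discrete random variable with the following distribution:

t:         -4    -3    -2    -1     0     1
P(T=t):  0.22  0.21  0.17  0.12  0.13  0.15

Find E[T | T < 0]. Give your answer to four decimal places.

P(T < 0) = 0.22 + 0.21 + 0.17 + 0.12 = 0.72.
E[T | T < 0] = [(-4)·0.22 + (-3)·0.21 + (-2)·0.17 + (-1)·0.12] / 0.72
 = -1.97 / 0.72
 = -197/72

-2.7361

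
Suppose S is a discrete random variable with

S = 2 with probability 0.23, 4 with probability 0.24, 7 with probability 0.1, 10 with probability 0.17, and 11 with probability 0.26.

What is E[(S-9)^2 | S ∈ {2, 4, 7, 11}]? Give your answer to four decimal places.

22.5422

P(S ∈ {2, 4, 7, 11}) = 0.23 + 0.24 + 0.1 + 0.26 = 0.83.
E[(S-9)^2 | S ∈ {2, 4, 7, 11}] = [49·0.23 + 25·0.24 + 4·0.1 + 4·0.26] / 0.83
 = 18.71 / 0.83
 = 1871/83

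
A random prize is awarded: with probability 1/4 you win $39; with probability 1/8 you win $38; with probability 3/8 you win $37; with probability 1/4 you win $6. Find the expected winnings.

29.875

E[payout] = 39·1/4 + 38·1/8 + 37·3/8 + 6·1/4
 = 39/4 + 19/4 + 111/8 + 3/2
 = 239/8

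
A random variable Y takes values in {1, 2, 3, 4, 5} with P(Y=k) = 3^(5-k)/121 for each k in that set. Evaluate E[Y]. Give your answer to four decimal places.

1.4793

E[Y] = Σ y·P(Y=y)
 = 1·81/121 + 2·27/121 + 3·9/121 + 4·3/121 + 5·1/121
 = 81/121 + 54/121 + 27/121 + 12/121 + 5/121
 = 179/121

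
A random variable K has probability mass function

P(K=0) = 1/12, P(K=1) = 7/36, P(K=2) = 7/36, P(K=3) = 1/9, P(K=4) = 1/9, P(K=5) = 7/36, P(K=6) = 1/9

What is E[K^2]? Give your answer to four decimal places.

E[K^2] = Σ k^2·P(K=k)
 = 0·1/12 + 1·7/36 + 4·7/36 + 9·1/9 + 16·1/9 + 25·7/36 + 36·1/9
 = 0 + 7/36 + 7/9 + 1 + 16/9 + 175/36 + 4
 = 227/18

12.6111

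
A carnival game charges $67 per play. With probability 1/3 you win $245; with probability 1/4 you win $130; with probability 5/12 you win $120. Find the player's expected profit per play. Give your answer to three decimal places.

97.167

E[payout] = 245·1/3 + 130·1/4 + 120·5/12
 = 245/3 + 65/2 + 50
 = 985/6
Net = 985/6 - 67 = 583/6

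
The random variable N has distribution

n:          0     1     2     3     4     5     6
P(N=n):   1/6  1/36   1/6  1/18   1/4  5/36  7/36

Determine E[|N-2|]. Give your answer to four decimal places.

E[|N-2|] = Σ |n-2|·P(N=n)
 = 2·1/6 + 1·1/36 + 0·1/6 + 1·1/18 + 2·1/4 + 3·5/36 + 4·7/36
 = 1/3 + 1/36 + 0 + 1/18 + 1/2 + 5/12 + 7/9
 = 19/9

2.1111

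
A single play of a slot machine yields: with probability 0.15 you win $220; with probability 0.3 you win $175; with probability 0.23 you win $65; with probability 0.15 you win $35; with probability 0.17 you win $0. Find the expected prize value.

105.7

E[payout] = 220·0.15 + 175·0.3 + 65·0.23 + 35·0.15 + 0·0.17
 = 33 + 52.5 + 14.95 + 5.25 + 0
 = 105.7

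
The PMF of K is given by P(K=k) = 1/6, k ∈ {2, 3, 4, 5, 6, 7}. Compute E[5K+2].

24.5

E[5K+2] = Σ (5k+2)·P(K=k)
 = 12·1/6 + 17·1/6 + 22·1/6 + 27·1/6 + 32·1/6 + 37·1/6
 = 2 + 17/6 + 11/3 + 9/2 + 16/3 + 37/6
 = 49/2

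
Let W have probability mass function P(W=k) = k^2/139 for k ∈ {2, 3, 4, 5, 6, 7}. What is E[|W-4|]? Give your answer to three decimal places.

E[|W-4|] = Σ |w-4|·P(W=w)
 = 2·4/139 + 1·9/139 + 0·16/139 + 1·25/139 + 2·36/139 + 3·49/139
 = 8/139 + 9/139 + 0 + 25/139 + 72/139 + 147/139
 = 261/139

1.878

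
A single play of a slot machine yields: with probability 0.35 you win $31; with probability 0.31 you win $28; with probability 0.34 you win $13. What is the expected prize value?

23.95

E[payout] = 31·0.35 + 28·0.31 + 13·0.34
 = 10.85 + 8.68 + 4.42
 = 23.95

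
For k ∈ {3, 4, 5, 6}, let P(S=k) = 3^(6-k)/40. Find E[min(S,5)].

E[min(S,5)] = Σ min(s,5)·P(S=s)
 = 3·27/40 + 4·9/40 + 5·3/40 + 5·1/40
 = 81/40 + 9/10 + 3/8 + 1/8
 = 137/40

3.425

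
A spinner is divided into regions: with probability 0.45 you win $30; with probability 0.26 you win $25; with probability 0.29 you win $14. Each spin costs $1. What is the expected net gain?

23.06

E[payout] = 30·0.45 + 25·0.26 + 14·0.29
 = 13.5 + 6.5 + 4.06
 = 24.06
Net = 24.06 - 1 = 23.06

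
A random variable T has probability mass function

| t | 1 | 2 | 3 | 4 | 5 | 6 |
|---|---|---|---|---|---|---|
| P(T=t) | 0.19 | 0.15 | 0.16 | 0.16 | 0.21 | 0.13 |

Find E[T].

3.44

E[T] = Σ t·P(T=t)
 = 1·0.19 + 2·0.15 + 3·0.16 + 4·0.16 + 5·0.21 + 6·0.13
 = 0.19 + 0.3 + 0.48 + 0.64 + 1.05 + 0.78
 = 3.44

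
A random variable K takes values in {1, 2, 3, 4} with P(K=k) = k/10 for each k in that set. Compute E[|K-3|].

0.8

E[|K-3|] = Σ |k-3|·P(K=k)
 = 2·1/10 + 1·1/5 + 0·3/10 + 1·2/5
 = 1/5 + 1/5 + 0 + 2/5
 = 4/5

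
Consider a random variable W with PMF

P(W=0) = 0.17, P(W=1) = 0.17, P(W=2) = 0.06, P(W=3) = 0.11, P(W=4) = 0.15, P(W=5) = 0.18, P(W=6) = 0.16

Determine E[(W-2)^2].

5.74

E[(W-2)^2] = Σ (w-2)^2·P(W=w)
 = 4·0.17 + 1·0.17 + 0·0.06 + 1·0.11 + 4·0.15 + 9·0.18 + 16·0.16
 = 0.68 + 0.17 + 0 + 0.11 + 0.6 + 1.62 + 2.56
 = 5.74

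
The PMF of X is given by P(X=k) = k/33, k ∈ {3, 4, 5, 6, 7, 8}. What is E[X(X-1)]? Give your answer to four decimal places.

32.9697

E[X(X-1)] = Σ x(x-1)·P(X=x)
 = 6·1/11 + 12·4/33 + 20·5/33 + 30·2/11 + 42·7/33 + 56·8/33
 = 6/11 + 16/11 + 100/33 + 60/11 + 98/11 + 448/33
 = 1088/33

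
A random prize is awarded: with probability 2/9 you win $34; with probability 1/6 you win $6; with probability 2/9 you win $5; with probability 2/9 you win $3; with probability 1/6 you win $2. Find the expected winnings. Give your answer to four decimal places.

10.6667

E[payout] = 34·2/9 + 6·1/6 + 5·2/9 + 3·2/9 + 2·1/6
 = 68/9 + 1 + 10/9 + 2/3 + 1/3
 = 32/3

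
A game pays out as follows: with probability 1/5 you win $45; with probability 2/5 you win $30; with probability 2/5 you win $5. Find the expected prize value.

23

E[payout] = 45·1/5 + 30·2/5 + 5·2/5
 = 9 + 12 + 2
 = 23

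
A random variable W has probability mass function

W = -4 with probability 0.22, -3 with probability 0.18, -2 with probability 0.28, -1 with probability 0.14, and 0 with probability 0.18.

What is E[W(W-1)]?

E[W(W-1)] = Σ w(w-1)·P(W=w)
 = 20·0.22 + 12·0.18 + 6·0.28 + 2·0.14 + 0·0.18
 = 4.4 + 2.16 + 1.68 + 0.28 + 0
 = 8.52

8.52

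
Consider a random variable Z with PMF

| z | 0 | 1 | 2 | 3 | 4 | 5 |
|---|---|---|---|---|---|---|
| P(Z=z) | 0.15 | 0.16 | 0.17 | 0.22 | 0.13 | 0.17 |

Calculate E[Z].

E[Z] = Σ z·P(Z=z)
 = 0·0.15 + 1·0.16 + 2·0.17 + 3·0.22 + 4·0.13 + 5·0.17
 = 0 + 0.16 + 0.34 + 0.66 + 0.52 + 0.85
 = 2.53

2.53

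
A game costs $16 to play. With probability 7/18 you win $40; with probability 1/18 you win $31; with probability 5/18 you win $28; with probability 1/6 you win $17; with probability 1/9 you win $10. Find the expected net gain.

E[payout] = 40·7/18 + 31·1/18 + 28·5/18 + 17·1/6 + 10·1/9
 = 140/9 + 31/18 + 70/9 + 17/6 + 10/9
 = 29
Net = 29 - 16 = 13

13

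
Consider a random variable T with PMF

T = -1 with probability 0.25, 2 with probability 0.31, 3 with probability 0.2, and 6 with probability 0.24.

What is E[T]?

E[T] = Σ t·P(T=t)
 = (-1)·0.25 + 2·0.31 + 3·0.2 + 6·0.24
 = (-0.25) + 0.62 + 0.6 + 1.44
 = 2.41

2.41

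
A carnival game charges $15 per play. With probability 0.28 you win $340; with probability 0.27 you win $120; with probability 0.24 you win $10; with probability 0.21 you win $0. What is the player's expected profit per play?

115

E[payout] = 340·0.28 + 120·0.27 + 10·0.24 + 0·0.21
 = 95.2 + 32.4 + 2.4 + 0
 = 130
Net = 130 - 15 = 115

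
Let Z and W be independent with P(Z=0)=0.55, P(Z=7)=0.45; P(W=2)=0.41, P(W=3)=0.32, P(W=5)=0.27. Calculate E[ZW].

9.8595

E[ZW] = Σ_z Σ_w zw · P(Z=z)P(W=w)
 = 0·0.2255 + 0·0.176 + 0·0.1485 + 14·0.1845 + 21·0.144 + 35·0.1215
 = 0 + 0 + 0 + 2.583 + 3.024 + 4.2525
 = 9.8595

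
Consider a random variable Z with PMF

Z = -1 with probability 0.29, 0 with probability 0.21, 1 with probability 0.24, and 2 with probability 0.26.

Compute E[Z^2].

E[Z^2] = Σ z^2·P(Z=z)
 = 1·0.29 + 0·0.21 + 1·0.24 + 4·0.26
 = 0.29 + 0 + 0.24 + 1.04
 = 1.57

1.57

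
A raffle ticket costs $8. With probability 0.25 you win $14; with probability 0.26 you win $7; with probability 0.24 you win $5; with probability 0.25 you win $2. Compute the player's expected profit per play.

-0.98

E[payout] = 14·0.25 + 7·0.26 + 5·0.24 + 2·0.25
 = 3.5 + 1.82 + 1.2 + 0.5
 = 7.02
Net = 7.02 - 8 = -0.98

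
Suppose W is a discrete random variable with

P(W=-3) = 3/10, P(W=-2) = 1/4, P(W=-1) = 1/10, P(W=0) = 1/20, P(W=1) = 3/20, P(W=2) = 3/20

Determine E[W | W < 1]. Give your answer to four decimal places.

-2.1429

P(W < 1) = 3/10 + 1/4 + 1/10 + 1/20 = 7/10.
E[W | W < 1] = [(-3)·3/10 + (-2)·1/4 + (-1)·1/10 + 0·1/20] / (7/10)
 = -3/2 / (7/10)
 = -15/7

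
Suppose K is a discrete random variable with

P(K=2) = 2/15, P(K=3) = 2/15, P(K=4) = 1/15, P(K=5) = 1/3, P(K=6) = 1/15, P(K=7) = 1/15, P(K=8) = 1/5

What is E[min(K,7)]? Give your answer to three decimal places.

E[min(K,7)] = Σ min(k,7)·P(K=k)
 = 2·2/15 + 3·2/15 + 4·1/15 + 5·1/3 + 6·1/15 + 7·1/15 + 7·1/5
 = 4/15 + 2/5 + 4/15 + 5/3 + 2/5 + 7/15 + 7/5
 = 73/15

4.867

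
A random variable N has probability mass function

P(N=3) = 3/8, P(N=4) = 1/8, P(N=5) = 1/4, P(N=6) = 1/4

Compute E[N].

4.375

E[N] = Σ n·P(N=n)
 = 3·3/8 + 4·1/8 + 5·1/4 + 6·1/4
 = 9/8 + 1/2 + 5/4 + 3/2
 = 35/8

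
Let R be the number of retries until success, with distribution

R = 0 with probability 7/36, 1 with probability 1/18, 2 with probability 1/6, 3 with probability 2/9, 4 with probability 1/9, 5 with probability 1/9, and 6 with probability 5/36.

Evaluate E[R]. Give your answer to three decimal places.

2.889

E[R] = Σ r·P(R=r)
 = 0·7/36 + 1·1/18 + 2·1/6 + 3·2/9 + 4·1/9 + 5·1/9 + 6·5/36
 = 0 + 1/18 + 1/3 + 2/3 + 4/9 + 5/9 + 5/6
 = 26/9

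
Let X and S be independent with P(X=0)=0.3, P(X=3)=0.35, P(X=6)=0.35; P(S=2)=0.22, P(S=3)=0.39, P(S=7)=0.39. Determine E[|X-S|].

2.779

E[|X-S|] = Σ_x Σ_s |x-s| · P(X=x)P(S=s)
 = 2·0.066 + 3·0.117 + 7·0.117 + 1·0.077 + 0·0.1365 + 4·0.1365 + 4·0.077 + 3·0.1365 + 1·0.1365
 = 0.132 + 0.351 + 0.819 + 0.077 + 0 + 0.546 + 0.308 + 0.4095 + 0.1365
 = 2.779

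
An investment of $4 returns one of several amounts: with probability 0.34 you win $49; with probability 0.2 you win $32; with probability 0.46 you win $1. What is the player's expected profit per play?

E[payout] = 49·0.34 + 32·0.2 + 1·0.46
 = 16.66 + 6.4 + 0.46
 = 23.52
Net = 23.52 - 4 = 19.52

19.52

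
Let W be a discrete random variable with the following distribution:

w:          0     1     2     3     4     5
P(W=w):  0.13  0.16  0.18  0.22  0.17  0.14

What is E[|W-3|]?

E[|W-3|] = Σ |w-3|·P(W=w)
 = 3·0.13 + 2·0.16 + 1·0.18 + 0·0.22 + 1·0.17 + 2·0.14
 = 0.39 + 0.32 + 0.18 + 0 + 0.17 + 0.28
 = 1.34

1.34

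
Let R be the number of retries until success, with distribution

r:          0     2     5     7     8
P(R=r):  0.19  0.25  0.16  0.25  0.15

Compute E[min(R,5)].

E[min(R,5)] = Σ min(r,5)·P(R=r)
 = 0·0.19 + 2·0.25 + 5·0.16 + 5·0.25 + 5·0.15
 = 0 + 0.5 + 0.8 + 1.25 + 0.75
 = 3.3

3.3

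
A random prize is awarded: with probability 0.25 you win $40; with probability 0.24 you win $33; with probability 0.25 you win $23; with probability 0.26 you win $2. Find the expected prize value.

24.19

E[payout] = 40·0.25 + 33·0.24 + 23·0.25 + 2·0.26
 = 10 + 7.92 + 5.75 + 0.52
 = 24.19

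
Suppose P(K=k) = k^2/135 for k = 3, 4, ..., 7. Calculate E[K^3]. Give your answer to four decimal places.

214.6296

E[K^3] = Σ k^3·P(K=k)
 = 27·1/15 + 64·16/135 + 125·5/27 + 216·4/15 + 343·49/135
 = 9/5 + 1024/135 + 625/27 + 288/5 + 16807/135
 = 5795/27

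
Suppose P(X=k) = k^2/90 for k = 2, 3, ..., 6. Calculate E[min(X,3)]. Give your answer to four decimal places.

2.9556

E[min(X,3)] = Σ min(x,3)·P(X=x)
 = 2·2/45 + 3·1/10 + 3·8/45 + 3·5/18 + 3·2/5
 = 4/45 + 3/10 + 8/15 + 5/6 + 6/5
 = 133/45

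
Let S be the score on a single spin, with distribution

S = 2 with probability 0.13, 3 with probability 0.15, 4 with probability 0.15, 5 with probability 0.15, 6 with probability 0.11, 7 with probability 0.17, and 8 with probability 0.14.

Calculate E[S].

5.03

E[S] = Σ s·P(S=s)
 = 2·0.13 + 3·0.15 + 4·0.15 + 5·0.15 + 6·0.11 + 7·0.17 + 8·0.14
 = 0.26 + 0.45 + 0.6 + 0.75 + 0.66 + 1.19 + 1.12
 = 5.03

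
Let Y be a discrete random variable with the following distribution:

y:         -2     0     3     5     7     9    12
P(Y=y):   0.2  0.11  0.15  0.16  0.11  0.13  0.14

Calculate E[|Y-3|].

4.13

E[|Y-3|] = Σ |y-3|·P(Y=y)
 = 5·0.2 + 3·0.11 + 0·0.15 + 2·0.16 + 4·0.11 + 6·0.13 + 9·0.14
 = 1 + 0.33 + 0 + 0.32 + 0.44 + 0.78 + 1.26
 = 4.13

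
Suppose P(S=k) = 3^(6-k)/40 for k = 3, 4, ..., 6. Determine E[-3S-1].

E[-3S-1] = Σ (-3s-1)·P(S=s)
 = (-10)·27/40 + (-13)·9/40 + (-16)·3/40 + (-19)·1/40
 = (-27/4) + (-117/40) + (-6/5) + (-19/40)
 = -227/20

-11.35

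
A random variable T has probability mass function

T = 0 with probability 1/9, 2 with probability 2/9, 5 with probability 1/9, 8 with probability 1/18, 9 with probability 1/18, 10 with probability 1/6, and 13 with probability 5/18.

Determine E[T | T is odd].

10.5

P(T is odd) = 1/9 + 1/18 + 5/18 = 4/9.
E[T | T is odd] = [5·1/9 + 9·1/18 + 13·5/18] / (4/9)
 = 14/3 / (4/9)
 = 21/2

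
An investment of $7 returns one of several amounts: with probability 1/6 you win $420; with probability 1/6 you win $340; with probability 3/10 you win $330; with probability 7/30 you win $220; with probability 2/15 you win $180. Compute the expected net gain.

E[payout] = 420·1/6 + 340·1/6 + 330·3/10 + 220·7/30 + 180·2/15
 = 70 + 170/3 + 99 + 154/3 + 24
 = 301
Net = 301 - 7 = 294

294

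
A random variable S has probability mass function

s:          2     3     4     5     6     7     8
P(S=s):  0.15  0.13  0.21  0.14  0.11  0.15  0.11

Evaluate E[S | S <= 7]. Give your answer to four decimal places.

P(S <= 7) = 0.15 + 0.13 + 0.21 + 0.14 + 0.11 + 0.15 = 0.89.
E[S | S <= 7] = [2·0.15 + 3·0.13 + 4·0.21 + 5·0.14 + 6·0.11 + 7·0.15] / 0.89
 = 3.94 / 0.89
 = 394/89

4.4270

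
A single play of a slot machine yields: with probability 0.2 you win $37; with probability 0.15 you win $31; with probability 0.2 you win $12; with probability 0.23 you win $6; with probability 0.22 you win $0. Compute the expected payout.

15.83

E[payout] = 37·0.2 + 31·0.15 + 12·0.2 + 6·0.23 + 0·0.22
 = 7.4 + 4.65 + 2.4 + 1.38 + 0
 = 15.83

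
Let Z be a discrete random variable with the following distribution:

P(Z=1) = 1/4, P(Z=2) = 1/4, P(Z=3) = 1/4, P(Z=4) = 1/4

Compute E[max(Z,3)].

3.25

E[max(Z,3)] = Σ max(z,3)·P(Z=z)
 = 3·1/4 + 3·1/4 + 3·1/4 + 4·1/4
 = 3/4 + 3/4 + 3/4 + 1
 = 13/4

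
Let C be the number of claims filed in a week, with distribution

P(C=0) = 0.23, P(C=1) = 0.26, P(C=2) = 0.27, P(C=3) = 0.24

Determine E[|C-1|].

E[|C-1|] = Σ |c-1|·P(C=c)
 = 1·0.23 + 0·0.26 + 1·0.27 + 2·0.24
 = 0.23 + 0 + 0.27 + 0.48
 = 0.98

0.98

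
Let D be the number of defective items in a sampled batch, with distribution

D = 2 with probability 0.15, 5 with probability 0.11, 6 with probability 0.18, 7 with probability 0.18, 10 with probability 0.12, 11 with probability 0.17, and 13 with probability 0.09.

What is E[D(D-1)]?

59

E[D(D-1)] = Σ d(d-1)·P(D=d)
 = 2·0.15 + 20·0.11 + 30·0.18 + 42·0.18 + 90·0.12 + 110·0.17 + 156·0.09
 = 0.3 + 2.2 + 5.4 + 7.56 + 10.8 + 18.7 + 14.04
 = 59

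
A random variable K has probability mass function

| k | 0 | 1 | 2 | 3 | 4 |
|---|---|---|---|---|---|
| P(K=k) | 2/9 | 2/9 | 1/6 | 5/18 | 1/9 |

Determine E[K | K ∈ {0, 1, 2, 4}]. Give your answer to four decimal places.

P(K ∈ {0, 1, 2, 4}) = 2/9 + 2/9 + 1/6 + 1/9 = 13/18.
E[K | K ∈ {0, 1, 2, 4}] = [0·2/9 + 1·2/9 + 2·1/6 + 4·1/9] / (13/18)
 = 1 / (13/18)
 = 18/13

1.3846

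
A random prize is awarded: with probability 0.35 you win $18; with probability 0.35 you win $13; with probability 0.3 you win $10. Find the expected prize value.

E[payout] = 18·0.35 + 13·0.35 + 10·0.3
 = 6.3 + 4.55 + 3
 = 13.85

13.85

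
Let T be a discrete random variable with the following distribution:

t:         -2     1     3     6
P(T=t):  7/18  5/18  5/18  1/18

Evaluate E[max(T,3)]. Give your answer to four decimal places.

E[max(T,3)] = Σ max(t,3)·P(T=t)
 = 3·7/18 + 3·5/18 + 3·5/18 + 6·1/18
 = 7/6 + 5/6 + 5/6 + 1/3
 = 19/6

3.1667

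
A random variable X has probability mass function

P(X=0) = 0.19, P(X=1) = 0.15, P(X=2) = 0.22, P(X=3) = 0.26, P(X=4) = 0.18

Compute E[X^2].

6.25

E[X^2] = Σ x^2·P(X=x)
 = 0·0.19 + 1·0.15 + 4·0.22 + 9·0.26 + 16·0.18
 = 0 + 0.15 + 0.88 + 2.34 + 2.88
 = 6.25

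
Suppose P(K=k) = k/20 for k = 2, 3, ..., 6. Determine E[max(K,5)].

5.3

E[max(K,5)] = Σ max(k,5)·P(K=k)
 = 5·1/10 + 5·3/20 + 5·1/5 + 5·1/4 + 6·3/10
 = 1/2 + 3/4 + 1 + 5/4 + 9/5
 = 53/10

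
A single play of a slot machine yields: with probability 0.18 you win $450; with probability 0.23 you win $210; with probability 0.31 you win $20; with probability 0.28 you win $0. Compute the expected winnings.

135.5

E[payout] = 450·0.18 + 210·0.23 + 20·0.31 + 0·0.28
 = 81 + 48.3 + 6.2 + 0
 = 135.5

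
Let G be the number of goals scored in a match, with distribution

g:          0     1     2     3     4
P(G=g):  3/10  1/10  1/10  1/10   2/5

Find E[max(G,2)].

E[max(G,2)] = Σ max(g,2)·P(G=g)
 = 2·3/10 + 2·1/10 + 2·1/10 + 3·1/10 + 4·2/5
 = 3/5 + 1/5 + 1/5 + 3/10 + 8/5
 = 29/10

2.9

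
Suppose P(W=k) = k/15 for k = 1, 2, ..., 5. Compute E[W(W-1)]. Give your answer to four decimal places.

E[W(W-1)] = Σ w(w-1)·P(W=w)
 = 0·1/15 + 2·2/15 + 6·1/5 + 12·4/15 + 20·1/3
 = 0 + 4/15 + 6/5 + 16/5 + 20/3
 = 34/3

11.3333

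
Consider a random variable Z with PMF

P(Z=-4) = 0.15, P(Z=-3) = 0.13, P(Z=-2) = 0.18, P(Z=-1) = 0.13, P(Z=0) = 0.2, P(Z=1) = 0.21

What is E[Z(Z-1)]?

E[Z(Z-1)] = Σ z(z-1)·P(Z=z)
 = 20·0.15 + 12·0.13 + 6·0.18 + 2·0.13 + 0·0.2 + 0·0.21
 = 3 + 1.56 + 1.08 + 0.26 + 0 + 0
 = 5.9

5.9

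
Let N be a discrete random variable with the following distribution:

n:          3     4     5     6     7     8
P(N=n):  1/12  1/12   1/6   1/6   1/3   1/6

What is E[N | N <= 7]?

P(N <= 7) = 1/12 + 1/12 + 1/6 + 1/6 + 1/3 = 5/6.
E[N | N <= 7] = [3·1/12 + 4·1/12 + 5·1/6 + 6·1/6 + 7·1/3] / (5/6)
 = 19/4 / (5/6)
 = 57/10

5.7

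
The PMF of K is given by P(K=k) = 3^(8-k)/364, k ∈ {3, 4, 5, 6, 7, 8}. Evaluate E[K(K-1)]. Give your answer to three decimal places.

E[K(K-1)] = Σ k(k-1)·P(K=k)
 = 6·243/364 + 12·81/364 + 20·27/364 + 30·9/364 + 42·3/364 + 56·1/364
 = 729/182 + 243/91 + 135/91 + 135/182 + 9/26 + 2/13
 = 1711/182

9.401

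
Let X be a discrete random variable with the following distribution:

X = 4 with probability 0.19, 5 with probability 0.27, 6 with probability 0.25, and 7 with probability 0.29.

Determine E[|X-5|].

E[|X-5|] = Σ |x-5|·P(X=x)
 = 1·0.19 + 0·0.27 + 1·0.25 + 2·0.29
 = 0.19 + 0 + 0.25 + 0.58
 = 1.02

1.02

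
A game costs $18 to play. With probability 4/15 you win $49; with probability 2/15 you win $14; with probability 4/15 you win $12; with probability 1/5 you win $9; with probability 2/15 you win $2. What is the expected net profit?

E[payout] = 49·4/15 + 14·2/15 + 12·4/15 + 9·1/5 + 2·2/15
 = 196/15 + 28/15 + 16/5 + 9/5 + 4/15
 = 101/5
Net = 101/5 - 18 = 11/5

2.2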